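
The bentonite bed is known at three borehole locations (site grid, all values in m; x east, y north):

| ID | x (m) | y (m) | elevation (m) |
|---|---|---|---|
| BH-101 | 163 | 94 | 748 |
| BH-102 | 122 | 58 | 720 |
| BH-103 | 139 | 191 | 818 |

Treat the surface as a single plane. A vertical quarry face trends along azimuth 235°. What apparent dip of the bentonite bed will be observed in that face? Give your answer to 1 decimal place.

24.4°

Let the plane be z = a·x + b·y + c.
BH-102−BH-101: −41a − 36b = −28;  BH-103−BH-101: −24a + 97b = 70.
Solving gives a = 0.04049, b = 0.73167.
Unit vector along 235° is (sin 235°, cos 235°) = (-0.8192, -0.5736).
Slope in that direction = a·(-0.8192) + b·(-0.5736) = −0.45283.
Apparent dip = arctan|0.45283| = 24.4° (true dip is 36.2°, so apparent ≤ true as expected).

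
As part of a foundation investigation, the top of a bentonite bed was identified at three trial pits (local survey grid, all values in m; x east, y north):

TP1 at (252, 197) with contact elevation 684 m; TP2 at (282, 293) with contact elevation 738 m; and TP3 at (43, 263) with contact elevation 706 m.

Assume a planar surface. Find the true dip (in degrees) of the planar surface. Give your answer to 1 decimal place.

Two edge vectors: TP1→TP2 = (30, 96, 54), TP1→TP3 = (-209, 66, 22).
Normal n = (TP1→TP2) × (TP1→TP3) = (-1452, -11946, 22044).
So ∂z/∂x = −n_x/n_z = 0.06587 and ∂z/∂y = −n_y/n_z = 0.54192.
Gradient magnitude |∇z| = √(a² + b²) = √(0.00434 + 0.29367) = 0.54590.
True dip = arctan(0.54590) = 28.6°, dipping toward S (azimuth ≈ 187°).

28.6°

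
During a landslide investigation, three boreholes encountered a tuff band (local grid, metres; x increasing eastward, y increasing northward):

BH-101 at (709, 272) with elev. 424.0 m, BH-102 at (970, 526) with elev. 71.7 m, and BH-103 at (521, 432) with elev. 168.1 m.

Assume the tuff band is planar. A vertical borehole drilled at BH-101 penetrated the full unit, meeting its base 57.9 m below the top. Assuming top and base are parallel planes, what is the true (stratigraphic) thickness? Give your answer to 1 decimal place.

32.3 m

Two edge vectors: BH-101→BH-102 = (261, 254, -352.3), BH-101→BH-103 = (-188, 160, -255.9).
Normal n = (BH-101→BH-102) × (BH-101→BH-103) = (-8630.6, 133022.3, 89512).
So ∂z/∂x = −n_x/n_z = 0.09642 and ∂z/∂y = −n_y/n_z = −1.48608.
|∇z| = √(a²+b²) = 1.48921, so dip δ = arctan(1.48921) = 56.12°.
True thickness = vertical thickness × cos δ = 57.9 × cos 56.12° = 32.3 m.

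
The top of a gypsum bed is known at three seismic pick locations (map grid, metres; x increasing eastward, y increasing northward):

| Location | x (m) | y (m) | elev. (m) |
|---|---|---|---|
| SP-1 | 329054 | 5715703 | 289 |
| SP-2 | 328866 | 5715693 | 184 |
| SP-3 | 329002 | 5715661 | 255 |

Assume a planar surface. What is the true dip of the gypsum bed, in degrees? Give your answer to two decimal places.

29.51°

Two edge vectors: SP-1→SP-2 = (-188, -10, -105), SP-1→SP-3 = (-52, -42, -34).
Normal n = (SP-1→SP-2) × (SP-1→SP-3) = (-4070, -932, 7376).
So ∂z/∂x = −n_x/n_z = 0.55179 and ∂z/∂y = −n_y/n_z = 0.12636.
Gradient magnitude |∇z| = √(a² + b²) = √(0.30447 + 0.01597) = 0.56607.
True dip = arctan(0.56607) = 29.51°, dipping toward WSW (azimuth ≈ 257°).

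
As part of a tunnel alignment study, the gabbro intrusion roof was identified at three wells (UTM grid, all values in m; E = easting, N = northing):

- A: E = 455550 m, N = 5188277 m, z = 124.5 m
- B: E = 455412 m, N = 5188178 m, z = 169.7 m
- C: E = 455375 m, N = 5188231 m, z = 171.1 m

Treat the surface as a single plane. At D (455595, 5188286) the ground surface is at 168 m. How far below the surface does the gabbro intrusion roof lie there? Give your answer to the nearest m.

Let the plane be z = a·E + b·N + c.
B−A: −138a − 99b = 45.2;  C−A: −175a − 46b = 46.6.
Solving gives a = −0.23086453, b = −0.13475449.
Then c = 124.5 − a·455550 − b·5188277 = 804438.44.
At (455595, 5188286): z_contact = −105180.7 − 699144.8 + 804438.44 = 112.9 m.
Depth below ground = 168 − 112.9 = 55 m.

55 m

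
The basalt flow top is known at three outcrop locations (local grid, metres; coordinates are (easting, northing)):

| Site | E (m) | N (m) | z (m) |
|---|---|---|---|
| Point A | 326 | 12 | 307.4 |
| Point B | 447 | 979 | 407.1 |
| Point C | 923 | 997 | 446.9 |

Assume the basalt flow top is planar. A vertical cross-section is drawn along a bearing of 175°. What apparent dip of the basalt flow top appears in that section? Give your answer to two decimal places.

4.90°

Two edge vectors: Point A→Point B = (121, 967, 99.7), Point A→Point C = (597, 985, 139.5).
Normal n = (Point A→Point B) × (Point A→Point C) = (36692, 42641.4, -458114).
So ∂z/∂E = −n_x/n_z = 0.08009 and ∂z/∂N = −n_y/n_z = 0.09308.
Unit vector along 175° is (sin 175°, cos 175°) = (0.0872, -0.9962).
Slope in that direction = a·(0.0872) + b·(-0.9962) = −0.08575.
Apparent dip = arctan|0.08575| = 4.90° (true dip is 7.0°, so apparent ≤ true as expected).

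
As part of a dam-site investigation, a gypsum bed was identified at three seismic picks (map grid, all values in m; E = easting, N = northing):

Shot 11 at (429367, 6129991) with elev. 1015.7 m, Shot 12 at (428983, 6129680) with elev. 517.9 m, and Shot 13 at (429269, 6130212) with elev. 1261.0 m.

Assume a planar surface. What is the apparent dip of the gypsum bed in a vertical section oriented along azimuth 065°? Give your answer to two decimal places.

38.27°

Let the plane be z = a·E + b·N + c.
Shot 12−Shot 11: −384a − 311b = −497.8;  Shot 13−Shot 11: −98a + 221b = 245.3.
Solving gives a = 0.29240, b = 1.23961.
Unit vector along 065° is (sin 65°, cos 65°) = (0.9063, 0.4226).
Slope in that direction = a·(0.9063) + b·(0.4226) = 0.78888.
Apparent dip = arctan|0.78888| = 38.27° (true dip is 51.9°, so apparent ≤ true as expected).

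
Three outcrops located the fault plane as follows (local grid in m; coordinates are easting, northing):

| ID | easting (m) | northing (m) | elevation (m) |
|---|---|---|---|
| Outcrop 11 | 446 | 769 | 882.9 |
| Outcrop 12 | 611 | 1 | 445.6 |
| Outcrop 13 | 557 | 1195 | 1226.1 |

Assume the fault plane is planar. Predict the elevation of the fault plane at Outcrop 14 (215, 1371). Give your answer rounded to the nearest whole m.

1175 m

Two edge vectors: Outcrop 11→Outcrop 12 = (165, -768, -437.3), Outcrop 11→Outcrop 13 = (111, 426, 343.2).
Normal n = (Outcrop 11→Outcrop 12) × (Outcrop 11→Outcrop 13) = (-77287.8, -105168.3, 155538).
So ∂z/∂easting = −n_x/n_z = 0.49691 and ∂z/∂northing = −n_y/n_z = 0.67616.
Intercept c from Outcrop 11: 882.9 − 221.62 − 519.97 = 141.31.
At (215, 1371): z = 106.8 + 927.0 + 141.31 = 1175.2 m.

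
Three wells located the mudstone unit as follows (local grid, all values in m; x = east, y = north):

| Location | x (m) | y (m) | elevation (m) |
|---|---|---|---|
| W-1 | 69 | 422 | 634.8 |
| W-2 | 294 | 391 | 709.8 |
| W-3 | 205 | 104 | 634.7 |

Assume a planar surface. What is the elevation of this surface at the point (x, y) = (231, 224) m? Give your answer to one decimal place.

662.1 m

Two edge vectors: W-1→W-2 = (225, -31, 75), W-1→W-3 = (136, -318, -0.1).
Normal n = (W-1→W-2) × (W-1→W-3) = (23853.1, 10222.5, -67334).
So ∂z/∂x = −n_x/n_z = 0.35425 and ∂z/∂y = −n_y/n_z = 0.15182.
Intercept c from W-1: 634.8 − 24.44 − 64.07 = 546.29.
At (231, 224): z = 81.8 + 34.0 + 546.29 = 662.1 m.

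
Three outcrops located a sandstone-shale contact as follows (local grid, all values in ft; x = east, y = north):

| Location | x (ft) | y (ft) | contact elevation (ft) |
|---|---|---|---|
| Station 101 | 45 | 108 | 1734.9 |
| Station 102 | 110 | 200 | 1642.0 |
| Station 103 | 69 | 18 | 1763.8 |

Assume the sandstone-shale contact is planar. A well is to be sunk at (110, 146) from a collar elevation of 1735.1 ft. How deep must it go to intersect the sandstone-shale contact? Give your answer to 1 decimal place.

Two edge vectors: Station 101→Station 102 = (65, 92, -92.9), Station 101→Station 103 = (24, -90, 28.9).
Normal n = (Station 101→Station 102) × (Station 101→Station 103) = (-5702.2, -4108.1, -8058).
So ∂z/∂x = −n_x/n_z = −0.70764 and ∂z/∂y = −n_y/n_z = −0.50982.
Intercept c from Station 101: 1734.9 + 31.84 + 55.06 = 1821.80.
At (110, 146): z_contact = −77.84 − 74.43 + 1821.80 = 1669.53 ft.
Depth below ground = 1735.1 − 1669.53 = 65.6 ft.

65.6 ft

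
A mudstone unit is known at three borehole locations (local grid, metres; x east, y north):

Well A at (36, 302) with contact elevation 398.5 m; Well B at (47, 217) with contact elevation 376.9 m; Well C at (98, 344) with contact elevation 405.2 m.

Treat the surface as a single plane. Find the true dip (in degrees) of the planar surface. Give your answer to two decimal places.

14.22°

Two edge vectors: Well A→Well B = (11, -85, -21.6), Well A→Well C = (62, 42, 6.7).
Normal n = (Well A→Well B) × (Well A→Well C) = (337.7, -1412.9, 5732).
So ∂z/∂x = −n_x/n_z = −0.05891 and ∂z/∂y = −n_y/n_z = 0.24649.
Gradient magnitude |∇z| = √(a² + b²) = √(0.00347 + 0.06076) = 0.25344.
True dip = arctan(0.25344) = 14.22°, dipping toward SSE (azimuth ≈ 167°).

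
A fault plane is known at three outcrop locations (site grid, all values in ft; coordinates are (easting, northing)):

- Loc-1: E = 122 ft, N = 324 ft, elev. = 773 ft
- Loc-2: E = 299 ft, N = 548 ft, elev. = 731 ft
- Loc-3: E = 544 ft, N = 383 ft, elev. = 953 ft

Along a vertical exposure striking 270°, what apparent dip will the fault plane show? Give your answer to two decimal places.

Let the plane be z = a·E + b·N + c.
Loc-2−Loc-1: 177a + 224b = −42;  Loc-3−Loc-1: 422a + 59b = 180.
Solving gives a = 0.50898, b = −0.58969.
Unit vector along 270° is (sin 270°, cos 270°) = (-1.0000, -0.0000).
Slope in that direction = a·(-1.0000) + b·(-0.0000) = −0.50898.
Apparent dip = arctan|0.50898| = 26.98° (true dip is 37.9°, so apparent ≤ true as expected).

26.98°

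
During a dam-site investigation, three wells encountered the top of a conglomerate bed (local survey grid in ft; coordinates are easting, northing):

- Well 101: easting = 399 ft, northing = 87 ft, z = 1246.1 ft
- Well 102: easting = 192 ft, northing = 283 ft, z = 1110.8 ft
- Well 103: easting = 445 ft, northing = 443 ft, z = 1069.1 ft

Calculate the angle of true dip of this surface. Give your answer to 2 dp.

28.51°

Let the plane be z = a·easting + b·northing + c.
Well 102−Well 101: −207a + 196b = −135.3;  Well 103−Well 101: 46a + 356b = −177.
Solving gives a = 0.16292, b = −0.51824.
Gradient magnitude |∇z| = √(a² + b²) = √(0.02654 + 0.26858) = 0.54325.
True dip = arctan(0.54325) = 28.51°, dipping toward NNW (azimuth ≈ 343°).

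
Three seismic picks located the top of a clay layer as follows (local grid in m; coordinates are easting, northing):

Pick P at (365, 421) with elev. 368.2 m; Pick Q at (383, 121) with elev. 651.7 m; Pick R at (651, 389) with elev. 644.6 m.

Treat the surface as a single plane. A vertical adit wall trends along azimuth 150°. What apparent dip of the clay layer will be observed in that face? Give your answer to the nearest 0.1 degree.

50.3°

Two edge vectors: Pick P→Pick Q = (18, -300, 283.5), Pick P→Pick R = (286, -32, 276.4).
Normal n = (Pick P→Pick Q) × (Pick P→Pick R) = (-73848, 76105.8, 85224).
So ∂z/∂easting = −n_x/n_z = 0.86652 and ∂z/∂northing = −n_y/n_z = −0.89301.
Unit vector along 150° is (sin 150°, cos 150°) = (0.5000, -0.8660).
Slope in that direction = a·(0.5000) + b·(-0.8660) = 1.20663.
Apparent dip = arctan|1.20663| = 50.3° (true dip is 51.2°, so apparent ≤ true as expected).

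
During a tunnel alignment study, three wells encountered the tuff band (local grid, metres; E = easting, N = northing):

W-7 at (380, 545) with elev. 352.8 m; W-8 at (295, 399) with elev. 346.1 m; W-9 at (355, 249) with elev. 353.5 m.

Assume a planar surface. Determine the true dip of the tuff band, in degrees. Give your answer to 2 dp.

Let the plane be z = a·E + b·N + c.
W-8−W-7: −85a − 146b = −6.7;  W-9−W-7: −25a − 296b = 0.7.
Solving gives a = 0.09695, b = −0.01055.
Gradient magnitude |∇z| = √(a² + b²) = √(0.00940 + 0.00011) = 0.09752.
True dip = arctan(0.09752) = 5.57°, dipping toward W (azimuth ≈ 276°).

5.57°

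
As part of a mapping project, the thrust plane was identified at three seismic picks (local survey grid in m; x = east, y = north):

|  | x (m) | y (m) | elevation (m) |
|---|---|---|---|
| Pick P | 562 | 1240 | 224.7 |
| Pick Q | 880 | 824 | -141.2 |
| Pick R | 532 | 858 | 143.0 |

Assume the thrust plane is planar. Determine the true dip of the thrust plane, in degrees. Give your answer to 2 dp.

39.91°

Let the plane be z = a·x + b·y + c.
Pick Q−Pick P: 318a − 416b = −365.9;  Pick R−Pick P: −30a − 382b = −81.7.
Solving gives a = −0.78971, b = 0.27589.
Gradient magnitude |∇z| = √(a² + b²) = √(0.62364 + 0.07612) = 0.83652.
True dip = arctan(0.83652) = 39.91°, dipping toward ESE (azimuth ≈ 109°).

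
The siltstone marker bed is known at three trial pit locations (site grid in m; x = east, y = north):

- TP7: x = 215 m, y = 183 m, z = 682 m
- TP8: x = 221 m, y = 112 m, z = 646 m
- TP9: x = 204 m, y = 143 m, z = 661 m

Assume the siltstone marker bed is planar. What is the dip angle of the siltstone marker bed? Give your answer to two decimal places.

27.19°

Let the plane be z = a·x + b·y + c.
TP8−TP7: 6a − 71b = −36;  TP9−TP7: −11a − 40b = −21.
Solving gives a = 0.04995, b = 0.51126.
Gradient magnitude |∇z| = √(a² + b²) = √(0.00250 + 0.26139) = 0.51370.
True dip = arctan(0.51370) = 27.19°, dipping toward S (azimuth ≈ 186°).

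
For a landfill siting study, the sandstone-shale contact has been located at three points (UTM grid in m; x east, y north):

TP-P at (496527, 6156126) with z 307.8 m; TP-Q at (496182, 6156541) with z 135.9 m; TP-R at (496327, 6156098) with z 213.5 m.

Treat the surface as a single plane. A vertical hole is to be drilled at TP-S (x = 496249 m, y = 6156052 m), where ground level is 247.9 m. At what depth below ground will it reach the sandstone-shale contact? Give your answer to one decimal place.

70.5 m

Two edge vectors: TP-P→TP-Q = (-345, 415, -171.9), TP-P→TP-R = (-200, -28, -94.3).
Normal n = (TP-P→TP-Q) × (TP-P→TP-R) = (-43947.7, 1846.5, 92660).
So ∂z/∂x = −n_x/n_z = 0.474289877 and ∂z/∂y = −n_y/n_z = −0.019927693.
Intercept c from TP-P: 307.8 − 235497.73 + 122677.39 = −112512.54.
At (496249, 6156052): z_contact = 235365.88 − 122675.91 − 112512.54 = 177.42 m.
Depth below ground = 247.9 − 177.42 = 70.5 m.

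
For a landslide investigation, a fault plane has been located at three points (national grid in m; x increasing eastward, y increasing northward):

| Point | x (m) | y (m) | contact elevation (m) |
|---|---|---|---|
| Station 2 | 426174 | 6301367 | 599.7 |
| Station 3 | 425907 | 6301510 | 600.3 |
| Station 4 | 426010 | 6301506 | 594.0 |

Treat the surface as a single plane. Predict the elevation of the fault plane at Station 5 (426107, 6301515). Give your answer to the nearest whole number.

587 m

Let the plane be z = a·x + b·y + c.
Station 3−Station 2: −267a + 143b = 0.6;  Station 4−Station 2: −164a + 139b = −5.7.
Solving gives a = −0.06577117, b = −0.11860772.
Then c = 599.7 − a·426174 − b·6301367 = 776020.41.
At (426107, 6301515): z = −28025.6 − 747408.3 + 776020.41 = 586.6 m.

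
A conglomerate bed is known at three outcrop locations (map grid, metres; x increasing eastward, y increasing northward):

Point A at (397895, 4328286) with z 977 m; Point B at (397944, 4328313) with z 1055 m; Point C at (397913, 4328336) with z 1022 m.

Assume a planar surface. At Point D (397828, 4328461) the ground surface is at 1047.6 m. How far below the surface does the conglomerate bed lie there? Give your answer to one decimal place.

Two edge vectors: Point A→Point B = (49, 27, 78), Point A→Point C = (18, 50, 45).
Normal n = (Point A→Point B) × (Point A→Point C) = (-2685, -801, 1964).
So ∂z/∂x = −n_x/n_z = 1.367107943 and ∂z/∂y = −n_y/n_z = 0.407841141.
Intercept c from Point A: 977 − 543965.41 − 1765253.10 = −2308241.51.
At (397828, 4328461): z_contact = 543873.82 + 1765324.47 − 2308241.51 = 956.78 m.
Depth below ground = 1047.6 − 956.78 = 90.8 m.

90.8 m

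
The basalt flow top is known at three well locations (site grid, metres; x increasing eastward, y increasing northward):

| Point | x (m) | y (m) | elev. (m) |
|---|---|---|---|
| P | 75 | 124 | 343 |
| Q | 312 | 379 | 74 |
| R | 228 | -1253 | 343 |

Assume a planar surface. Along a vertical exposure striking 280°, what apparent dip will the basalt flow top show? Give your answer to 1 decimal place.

44.4°

Let the plane be z = a·x + b·y + c.
Q−P: 237a + 255b = −269;  R−P: 153a − 1377b = 0.
Solving gives a = −1.01382, b = −0.11265.
Unit vector along 280° is (sin 280°, cos 280°) = (-0.9848, 0.1736).
Slope in that direction = a·(-0.9848) + b·(0.1736) = 0.97886.
Apparent dip = arctan|0.97886| = 44.4° (true dip is 45.6°, so apparent ≤ true as expected).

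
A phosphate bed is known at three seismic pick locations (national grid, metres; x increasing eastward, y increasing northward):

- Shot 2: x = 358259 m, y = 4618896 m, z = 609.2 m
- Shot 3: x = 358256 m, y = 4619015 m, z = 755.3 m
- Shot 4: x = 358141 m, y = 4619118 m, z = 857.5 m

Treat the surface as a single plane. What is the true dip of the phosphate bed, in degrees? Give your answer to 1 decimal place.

51.4°

Two edge vectors: Shot 2→Shot 3 = (-3, 119, 146.1), Shot 2→Shot 4 = (-118, 222, 248.3).
Normal n = (Shot 2→Shot 3) × (Shot 2→Shot 4) = (-2886.5, -16494.9, 13376).
So ∂z/∂x = −n_x/n_z = 0.21580 and ∂z/∂y = −n_y/n_z = 1.23317.
Gradient magnitude |∇z| = √(a² + b²) = √(0.04657 + 1.52071) = 1.25191.
True dip = arctan(1.25191) = 51.4°, dipping toward S (azimuth ≈ 190°).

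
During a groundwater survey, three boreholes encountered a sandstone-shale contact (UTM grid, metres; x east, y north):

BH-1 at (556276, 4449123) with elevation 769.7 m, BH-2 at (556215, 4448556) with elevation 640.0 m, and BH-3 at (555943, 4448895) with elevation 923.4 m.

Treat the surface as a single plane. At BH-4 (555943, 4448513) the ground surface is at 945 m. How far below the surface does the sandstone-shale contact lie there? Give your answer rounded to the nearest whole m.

Two edge vectors: BH-1→BH-2 = (-61, -567, -129.7), BH-1→BH-3 = (-333, -228, 153.7).
Normal n = (BH-1→BH-2) × (BH-1→BH-3) = (-116719.5, 52565.8, -174903).
So ∂z/∂x = −n_x/n_z = −0.66733847 and ∂z/∂y = −n_y/n_z = 0.30054259.
Intercept c from BH-1: 769.7 + 371224.37 − 1337150.93 = −965156.86.
At (555943, 4448513): z_contact = −371002.1 + 1336967.6 − 965156.86 = 808.6 m.
Depth below ground = 945 − 808.6 = 136 m.

136 m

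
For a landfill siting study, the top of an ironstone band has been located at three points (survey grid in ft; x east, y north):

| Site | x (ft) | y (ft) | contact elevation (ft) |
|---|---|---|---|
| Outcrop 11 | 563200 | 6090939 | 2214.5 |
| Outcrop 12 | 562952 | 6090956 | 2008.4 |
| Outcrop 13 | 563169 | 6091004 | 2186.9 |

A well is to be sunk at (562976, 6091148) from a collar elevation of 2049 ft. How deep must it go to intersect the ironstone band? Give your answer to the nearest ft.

Two edge vectors: Outcrop 11→Outcrop 12 = (-248, 17, -206.1), Outcrop 11→Outcrop 13 = (-31, 65, -27.6).
Normal n = (Outcrop 11→Outcrop 12) × (Outcrop 11→Outcrop 13) = (12927.3, -455.7, -15593).
So ∂z/∂x = −n_x/n_z = 0.82904508 and ∂z/∂y = −n_y/n_z = −0.02922465.
Intercept c from Outcrop 11: 2214.5 − 466918.19 + 178005.57 = −286698.12.
At (562976, 6091148): z_contact = 466732.5 − 178011.7 − 286698.12 = 2022.7 ft.
Depth below ground = 2049 − 2022.7 = 26 ft.

26 ft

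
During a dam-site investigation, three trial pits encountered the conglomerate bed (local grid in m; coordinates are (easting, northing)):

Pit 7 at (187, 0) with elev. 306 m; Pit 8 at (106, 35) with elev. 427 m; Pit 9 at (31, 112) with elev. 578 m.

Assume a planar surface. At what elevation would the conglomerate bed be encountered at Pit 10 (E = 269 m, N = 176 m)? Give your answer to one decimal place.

368.2 m

Two edge vectors: Pit 7→Pit 8 = (-81, 35, 121), Pit 7→Pit 9 = (-156, 112, 272).
Normal n = (Pit 7→Pit 8) × (Pit 7→Pit 9) = (-4032, 3156, -3612).
So ∂z/∂E = −n_x/n_z = −1.11628 and ∂z/∂N = −n_y/n_z = 0.87375.
Intercept c from Pit 7: 306 + 208.74 + 0.00 = 514.74.
At (269, 176): z = −300.3 + 153.8 + 514.74 = 368.2 m.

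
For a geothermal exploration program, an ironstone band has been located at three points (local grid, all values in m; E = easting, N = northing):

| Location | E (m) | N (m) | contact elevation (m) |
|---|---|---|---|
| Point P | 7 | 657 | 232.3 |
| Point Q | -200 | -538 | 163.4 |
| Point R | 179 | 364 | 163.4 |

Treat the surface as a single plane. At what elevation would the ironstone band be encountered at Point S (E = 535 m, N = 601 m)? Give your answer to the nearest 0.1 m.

Two edge vectors: Point P→Point Q = (-207, -1195, -68.9), Point P→Point R = (172, -293, -68.9).
Normal n = (Point P→Point Q) × (Point P→Point R) = (62147.8, -26113.1, 266191).
So ∂z/∂E = −n_x/n_z = −0.23347 and ∂z/∂N = −n_y/n_z = 0.09810.
Intercept c from Point P: 232.3 + 1.63 − 64.45 = 169.48.
At (535, 601): z = −124.9 + 59.0 + 169.48 = 103.5 m.

103.5 m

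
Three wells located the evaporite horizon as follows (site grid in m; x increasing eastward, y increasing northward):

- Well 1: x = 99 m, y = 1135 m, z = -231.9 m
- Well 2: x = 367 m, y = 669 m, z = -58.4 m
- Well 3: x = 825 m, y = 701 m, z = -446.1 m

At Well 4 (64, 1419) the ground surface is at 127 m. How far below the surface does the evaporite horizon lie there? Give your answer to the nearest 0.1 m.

565.9 m

Let the plane be z = a·x + b·y + c.
Well 2−Well 1: 268a − 466b = 173.5;  Well 3−Well 1: 726a − 434b = −214.2.
Solving gives a = −0.788797, b = −0.825961.
Then c = -231.9 − a·99 − b·1135 = 783.66.
At (64, 1419): z_contact = −50.48 − 1172.04 + 783.66 = -438.86 m.
Depth below ground = 127 − (-438.86) = 565.9 m.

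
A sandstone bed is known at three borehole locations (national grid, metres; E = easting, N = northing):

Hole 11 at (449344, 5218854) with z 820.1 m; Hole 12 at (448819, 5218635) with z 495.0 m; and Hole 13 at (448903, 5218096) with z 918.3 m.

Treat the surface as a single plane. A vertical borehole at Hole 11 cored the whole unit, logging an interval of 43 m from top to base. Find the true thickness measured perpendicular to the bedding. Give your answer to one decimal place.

Let the plane be z = a·E + b·N + c.
Hole 12−Hole 11: −525a − 219b = −325.1;  Hole 13−Hole 11: −441a − 758b = 98.2.
Solving gives a = 0.88904, b = −0.64679.
|∇z| = √(a²+b²) = 1.09942, so dip δ = arctan(1.09942) = 47.71°.
True thickness = vertical thickness × cos δ = 43 × cos 47.71° = 28.9 m.

28.9 m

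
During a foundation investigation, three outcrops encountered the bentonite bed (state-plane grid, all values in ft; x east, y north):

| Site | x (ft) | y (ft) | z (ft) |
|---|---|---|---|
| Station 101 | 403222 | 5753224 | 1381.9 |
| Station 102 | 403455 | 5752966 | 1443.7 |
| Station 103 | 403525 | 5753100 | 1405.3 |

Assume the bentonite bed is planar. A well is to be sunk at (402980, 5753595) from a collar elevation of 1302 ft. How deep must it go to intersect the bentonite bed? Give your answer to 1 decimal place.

Two edge vectors: Station 101→Station 102 = (233, -258, 61.8), Station 101→Station 103 = (303, -124, 23.4).
Normal n = (Station 101→Station 102) × (Station 101→Station 103) = (1626, 13273.2, 49282).
So ∂z/∂x = −n_x/n_z = −0.032993791 and ∂z/∂y = −n_y/n_z = −0.269331602.
Intercept c from Station 101: 1381.9 + 13303.82 + 1549525.04 = 1564210.76.
At (402980, 5753595): z_contact = −13295.84 − 1549624.96 + 1564210.76 = 1289.96 ft.
Depth below ground = 1302 − 1289.96 = 12.0 ft.

12.0 ft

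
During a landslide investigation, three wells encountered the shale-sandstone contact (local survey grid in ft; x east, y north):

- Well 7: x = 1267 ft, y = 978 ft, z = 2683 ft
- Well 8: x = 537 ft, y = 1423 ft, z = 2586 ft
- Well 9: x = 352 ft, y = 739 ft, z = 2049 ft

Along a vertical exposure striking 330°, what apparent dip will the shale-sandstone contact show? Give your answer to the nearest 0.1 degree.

Two edge vectors: Well 7→Well 8 = (-730, 445, -97), Well 7→Well 9 = (-915, -239, -634).
Normal n = (Well 7→Well 8) × (Well 7→Well 9) = (-305313, -374065, 581645).
So ∂z/∂x = −n_x/n_z = 0.52491 and ∂z/∂y = −n_y/n_z = 0.64312.
Unit vector along 330° is (sin 330°, cos 330°) = (-0.5000, 0.8660).
Slope in that direction = a·(-0.5000) + b·(0.8660) = 0.29450.
Apparent dip = arctan|0.29450| = 16.4° (true dip is 39.7°, so apparent ≤ true as expected).

16.4°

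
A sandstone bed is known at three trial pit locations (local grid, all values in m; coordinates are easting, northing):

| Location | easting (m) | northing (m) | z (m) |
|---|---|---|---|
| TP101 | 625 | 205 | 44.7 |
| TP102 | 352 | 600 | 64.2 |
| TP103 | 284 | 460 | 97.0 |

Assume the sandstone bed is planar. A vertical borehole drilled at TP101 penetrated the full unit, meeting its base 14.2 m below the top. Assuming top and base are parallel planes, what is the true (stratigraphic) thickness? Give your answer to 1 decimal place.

Let the plane be z = a·easting + b·northing + c.
TP102−TP101: −273a + 395b = 19.5;  TP103−TP101: −341a + 255b = 52.3.
Solving gives a = −0.24103, b = −0.11722.
|∇z| = √(a²+b²) = 0.26802, so dip δ = arctan(0.26802) = 15.00°.
True thickness = vertical thickness × cos δ = 14.2 × cos 15.00° = 13.7 m.

13.7 m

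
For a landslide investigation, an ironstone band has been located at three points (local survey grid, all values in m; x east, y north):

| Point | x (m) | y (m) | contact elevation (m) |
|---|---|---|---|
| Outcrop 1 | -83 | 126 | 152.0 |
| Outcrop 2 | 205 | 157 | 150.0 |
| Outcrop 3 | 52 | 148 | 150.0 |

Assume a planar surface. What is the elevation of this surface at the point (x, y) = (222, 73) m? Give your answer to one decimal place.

162.1 m

Two edge vectors: Outcrop 1→Outcrop 2 = (288, 31, -2), Outcrop 1→Outcrop 3 = (135, 22, -2).
Normal n = (Outcrop 1→Outcrop 2) × (Outcrop 1→Outcrop 3) = (-18, 306, 2151).
So ∂z/∂x = −n_x/n_z = 0.00837 and ∂z/∂y = −n_y/n_z = −0.14226.
Intercept c from Outcrop 1: 152 + 0.69 + 17.92 = 170.62.
At (222, 73): z = 1.9 − 10.4 + 170.62 = 162.1 m.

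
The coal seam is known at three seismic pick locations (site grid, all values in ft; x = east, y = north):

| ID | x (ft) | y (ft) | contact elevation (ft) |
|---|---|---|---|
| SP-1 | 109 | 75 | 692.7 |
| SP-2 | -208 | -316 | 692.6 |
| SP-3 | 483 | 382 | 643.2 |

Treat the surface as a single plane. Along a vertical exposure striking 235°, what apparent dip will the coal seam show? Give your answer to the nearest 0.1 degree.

8.0°

Let the plane be z = a·x + b·y + c.
SP-2−SP-1: −317a − 391b = −0.1;  SP-3−SP-1: 374a + 307b = −49.5.
Solving gives a = −0.39630, b = 0.32156.
Unit vector along 235° is (sin 235°, cos 235°) = (-0.8192, -0.5736).
Slope in that direction = a·(-0.8192) + b·(-0.5736) = 0.14020.
Apparent dip = arctan|0.14020| = 8.0° (true dip is 27.0°, so apparent ≤ true as expected).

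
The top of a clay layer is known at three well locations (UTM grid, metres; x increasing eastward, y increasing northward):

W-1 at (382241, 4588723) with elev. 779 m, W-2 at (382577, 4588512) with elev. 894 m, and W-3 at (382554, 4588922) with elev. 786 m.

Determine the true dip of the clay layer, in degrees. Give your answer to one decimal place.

Two edge vectors: W-1→W-2 = (336, -211, 115), W-1→W-3 = (313, 199, 7).
Normal n = (W-1→W-2) × (W-1→W-3) = (-24362, 33643, 132907).
So ∂z/∂x = −n_x/n_z = 0.18330 and ∂z/∂y = −n_y/n_z = −0.25313.
Gradient magnitude |∇z| = √(a² + b²) = √(0.03360 + 0.06408) = 0.31253.
True dip = arctan(0.31253) = 17.4°, dipping toward NW (azimuth ≈ 324°).

17.4°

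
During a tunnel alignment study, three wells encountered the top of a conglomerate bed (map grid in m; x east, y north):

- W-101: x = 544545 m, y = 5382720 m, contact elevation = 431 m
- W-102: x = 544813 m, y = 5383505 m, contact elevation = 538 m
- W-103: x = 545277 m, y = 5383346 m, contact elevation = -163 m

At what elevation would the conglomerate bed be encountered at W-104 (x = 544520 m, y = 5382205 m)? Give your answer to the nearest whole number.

163 m

Let the plane be z = a·x + b·y + c.
W-102−W-101: 268a + 785b = 107;  W-103−W-101: 732a + 626b = −594.
Solving gives a = −1.31072724, b = 0.58378968.
Then c = 431 − a·544545 − b·5382720 = −2428195.43.
At (544520, 5382205): z = −713717.2 + 3142075.7 − 2428195.43 = 163.1 m.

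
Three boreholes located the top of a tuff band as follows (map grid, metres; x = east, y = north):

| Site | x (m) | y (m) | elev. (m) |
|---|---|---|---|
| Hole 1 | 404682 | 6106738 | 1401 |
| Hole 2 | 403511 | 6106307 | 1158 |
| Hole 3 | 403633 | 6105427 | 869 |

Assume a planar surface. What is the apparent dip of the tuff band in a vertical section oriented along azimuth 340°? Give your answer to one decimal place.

16.2°

Two edge vectors: Hole 1→Hole 2 = (-1171, -431, -243), Hole 1→Hole 3 = (-1049, -1311, -532).
Normal n = (Hole 1→Hole 2) × (Hole 1→Hole 3) = (-89281, -368065, 1083062).
So ∂z/∂x = −n_x/n_z = 0.08243 and ∂z/∂y = −n_y/n_z = 0.33984.
Unit vector along 340° is (sin 340°, cos 340°) = (-0.3420, 0.9397).
Slope in that direction = a·(-0.3420) + b·(0.9397) = 0.29115.
Apparent dip = arctan|0.29115| = 16.2° (true dip is 19.3°, so apparent ≤ true as expected).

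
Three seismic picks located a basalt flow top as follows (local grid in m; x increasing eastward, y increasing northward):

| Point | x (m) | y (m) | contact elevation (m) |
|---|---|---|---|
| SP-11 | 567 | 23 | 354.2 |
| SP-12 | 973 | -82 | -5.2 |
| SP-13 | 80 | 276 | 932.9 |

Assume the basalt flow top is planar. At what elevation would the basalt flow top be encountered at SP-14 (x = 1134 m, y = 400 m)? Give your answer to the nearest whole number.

Let the plane be z = a·x + b·y + c.
SP-12−SP-11: 406a − 105b = −359.4;  SP-13−SP-11: −487a + 253b = 578.7.
Solving gives a = −0.58478, b = 1.16171.
Then c = 354.2 − a·567 − b·23 = 659.05.
At (1134, 400): z = −663.1 + 464.7 + 659.05 = 460.6 m.

461 m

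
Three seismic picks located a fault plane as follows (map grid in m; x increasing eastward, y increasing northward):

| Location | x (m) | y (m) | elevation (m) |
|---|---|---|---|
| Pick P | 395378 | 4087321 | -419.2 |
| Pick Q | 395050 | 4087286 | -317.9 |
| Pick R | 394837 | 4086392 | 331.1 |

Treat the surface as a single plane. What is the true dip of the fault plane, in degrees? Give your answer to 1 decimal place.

Two edge vectors: Pick P→Pick Q = (-328, -35, 101.3), Pick P→Pick R = (-541, -929, 750.3).
Normal n = (Pick P→Pick Q) × (Pick P→Pick R) = (67847.2, 191295.1, 285777).
So ∂z/∂x = −n_x/n_z = −0.23741 and ∂z/∂y = −n_y/n_z = −0.66939.
Gradient magnitude |∇z| = √(a² + b²) = √(0.05636 + 0.44808) = 0.71024.
True dip = arctan(0.71024) = 35.4°, dipping toward NNE (azimuth ≈ 020°).

35.4°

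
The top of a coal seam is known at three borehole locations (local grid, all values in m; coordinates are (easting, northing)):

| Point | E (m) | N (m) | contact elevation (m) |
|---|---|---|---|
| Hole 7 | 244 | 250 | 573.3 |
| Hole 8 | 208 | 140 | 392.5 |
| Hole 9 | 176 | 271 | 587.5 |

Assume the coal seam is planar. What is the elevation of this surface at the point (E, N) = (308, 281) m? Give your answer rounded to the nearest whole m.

Let the plane be z = a·E + b·N + c.
Hole 8−Hole 7: −36a − 110b = −180.8;  Hole 9−Hole 7: −68a + 21b = 14.2.
Solving gives a = 0.27135, b = 1.55483.
Then c = 573.3 − a·244 − b·250 = 118.38.
At (308, 281): z = 83.6 + 436.9 + 118.38 = 638.9 m.

639 m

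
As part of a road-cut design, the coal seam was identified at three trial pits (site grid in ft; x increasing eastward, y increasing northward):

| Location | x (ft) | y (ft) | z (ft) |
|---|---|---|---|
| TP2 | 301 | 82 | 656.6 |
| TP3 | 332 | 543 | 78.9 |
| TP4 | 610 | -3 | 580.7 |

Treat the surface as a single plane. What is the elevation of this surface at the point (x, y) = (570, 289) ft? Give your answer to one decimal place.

249.3 ft

Let the plane be z = a·x + b·y + c.
TP3−TP2: 31a + 461b = −577.7;  TP4−TP2: 309a − 85b = −75.9.
Solving gives a = −0.57963, b = −1.21417.
Then c = 656.6 − a·301 − b·82 = 930.63.
At (570, 289): z = −330.4 − 350.9 + 930.63 = 249.3 ft.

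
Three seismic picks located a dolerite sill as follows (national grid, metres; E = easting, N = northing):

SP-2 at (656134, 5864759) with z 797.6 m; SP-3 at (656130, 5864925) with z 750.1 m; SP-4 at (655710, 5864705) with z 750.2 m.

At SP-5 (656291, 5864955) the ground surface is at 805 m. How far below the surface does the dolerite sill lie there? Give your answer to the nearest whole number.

40 m

Let the plane be z = a·E + b·N + c.
SP-3−SP-2: −4a + 166b = −47.5;  SP-4−SP-2: −424a − 54b = −47.4.
Solving gives a = 0.14778187, b = −0.28258357.
Then c = 797.6 − a·656134 − b·5864759 = 1561117.42.
At (656291, 5864955): z_contact = 96987.9 − 1657339.9 + 1561117.42 = 765.4 m.
Depth below ground = 805 − 765.4 = 40 m.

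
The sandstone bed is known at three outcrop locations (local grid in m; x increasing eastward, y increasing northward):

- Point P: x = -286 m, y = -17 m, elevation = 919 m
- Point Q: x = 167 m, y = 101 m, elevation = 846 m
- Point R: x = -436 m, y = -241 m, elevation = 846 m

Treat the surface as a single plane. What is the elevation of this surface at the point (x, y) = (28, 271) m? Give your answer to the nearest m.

Two edge vectors: Point P→Point Q = (453, 118, -73), Point P→Point R = (-150, -224, -73).
Normal n = (Point P→Point Q) × (Point P→Point R) = (-24966, 44019, -83772).
So ∂z/∂x = −n_x/n_z = −0.29802 and ∂z/∂y = −n_y/n_z = 0.52546.
Intercept c from Point P: 919 − 85.23 + 8.93 = 842.70.
At (28, 271): z = −8.3 + 142.4 + 842.70 = 976.8 m.

977 m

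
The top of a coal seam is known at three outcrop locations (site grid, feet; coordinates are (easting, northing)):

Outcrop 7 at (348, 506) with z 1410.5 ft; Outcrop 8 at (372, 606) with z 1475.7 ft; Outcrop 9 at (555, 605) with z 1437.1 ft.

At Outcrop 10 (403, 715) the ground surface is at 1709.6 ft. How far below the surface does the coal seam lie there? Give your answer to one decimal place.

163.8 ft

Two edge vectors: Outcrop 7→Outcrop 8 = (24, 100, 65.2), Outcrop 7→Outcrop 9 = (207, 99, 26.6).
Normal n = (Outcrop 7→Outcrop 8) × (Outcrop 7→Outcrop 9) = (-3794.8, 12858, -18324).
So ∂z/∂E = −n_x/n_z = −0.20709 and ∂z/∂N = −n_y/n_z = 0.70170.
Intercept c from Outcrop 7: 1410.5 + 72.07 − 355.06 = 1127.51.
At (403, 715): z_contact = −83.46 + 501.72 + 1127.51 = 1545.77 ft.
Depth below ground = 1709.6 − 1545.77 = 163.8 ft.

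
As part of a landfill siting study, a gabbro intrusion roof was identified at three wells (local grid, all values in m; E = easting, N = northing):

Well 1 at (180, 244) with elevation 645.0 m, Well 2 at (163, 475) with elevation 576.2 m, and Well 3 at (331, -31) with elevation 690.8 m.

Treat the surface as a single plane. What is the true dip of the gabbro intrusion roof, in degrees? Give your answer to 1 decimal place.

Two edge vectors: Well 1→Well 2 = (-17, 231, -68.8), Well 1→Well 3 = (151, -275, 45.8).
Normal n = (Well 1→Well 2) × (Well 1→Well 3) = (-8340.2, -9610.2, -30206).
So ∂z/∂E = −n_x/n_z = −0.27611 and ∂z/∂N = −n_y/n_z = −0.31816.
Gradient magnitude |∇z| = √(a² + b²) = √(0.07624 + 0.10122) = 0.42126.
True dip = arctan(0.42126) = 22.8°, dipping toward NE (azimuth ≈ 041°).

22.8°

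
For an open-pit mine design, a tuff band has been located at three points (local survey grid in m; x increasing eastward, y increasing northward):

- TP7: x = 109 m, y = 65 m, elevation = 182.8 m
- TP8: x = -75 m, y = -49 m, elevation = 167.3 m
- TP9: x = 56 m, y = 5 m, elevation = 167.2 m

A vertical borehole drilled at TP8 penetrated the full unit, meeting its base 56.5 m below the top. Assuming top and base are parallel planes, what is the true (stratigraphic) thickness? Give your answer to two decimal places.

Two edge vectors: TP7→TP8 = (-184, -114, -15.5), TP7→TP9 = (-53, -60, -15.6).
Normal n = (TP7→TP8) × (TP7→TP9) = (848.4, -2048.9, 4998).
So ∂z/∂x = −n_x/n_z = −0.16975 and ∂z/∂y = −n_y/n_z = 0.40994.
|∇z| = √(a²+b²) = 0.44370, so dip δ = arctan(0.44370) = 23.93°.
True thickness = vertical thickness × cos δ = 56.5 × cos 23.93° = 51.64 m.

51.64 m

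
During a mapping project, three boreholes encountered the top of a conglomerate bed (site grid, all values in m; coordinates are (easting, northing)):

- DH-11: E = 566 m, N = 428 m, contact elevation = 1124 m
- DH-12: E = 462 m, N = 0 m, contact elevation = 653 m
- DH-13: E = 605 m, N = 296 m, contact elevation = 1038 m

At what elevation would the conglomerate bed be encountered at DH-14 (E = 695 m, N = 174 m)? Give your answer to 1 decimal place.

Let the plane be z = a·E + b·N + c.
DH-12−DH-11: −104a − 428b = −471;  DH-13−DH-11: 39a − 132b = −86.
Solving gives a = 0.83379, b = 0.89786.
Then c = 1124 − a·566 − b·428 = 267.79.
At (695, 174): z = 579.5 + 156.2 + 267.79 = 1003.5 m.

1003.5 m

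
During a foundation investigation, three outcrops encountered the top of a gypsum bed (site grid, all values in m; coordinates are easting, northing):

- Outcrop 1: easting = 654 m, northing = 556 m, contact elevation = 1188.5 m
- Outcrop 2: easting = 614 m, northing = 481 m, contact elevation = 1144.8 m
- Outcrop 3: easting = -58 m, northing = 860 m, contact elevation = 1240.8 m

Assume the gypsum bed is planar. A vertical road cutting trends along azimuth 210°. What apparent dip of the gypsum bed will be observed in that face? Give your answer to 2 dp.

27.02°

Let the plane be z = a·easting + b·northing + c.
Outcrop 2−Outcrop 1: −40a − 75b = −43.7;  Outcrop 3−Outcrop 1: −712a + 304b = 52.3.
Solving gives a = 0.14281, b = 0.50650.
Unit vector along 210° is (sin 210°, cos 210°) = (-0.5000, -0.8660).
Slope in that direction = a·(-0.5000) + b·(-0.8660) = −0.51005.
Apparent dip = arctan|0.51005| = 27.02° (true dip is 27.8°, so apparent ≤ true as expected).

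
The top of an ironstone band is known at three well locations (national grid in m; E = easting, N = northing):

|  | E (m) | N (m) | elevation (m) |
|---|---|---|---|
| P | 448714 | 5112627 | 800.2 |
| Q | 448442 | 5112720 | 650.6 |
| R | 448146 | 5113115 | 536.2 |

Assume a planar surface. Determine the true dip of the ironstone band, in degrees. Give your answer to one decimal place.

32.1°

Two edge vectors: P→Q = (-272, 93, -149.6), P→R = (-568, 488, -264).
Normal n = (P→Q) × (P→R) = (48452.8, 13164.8, -79912).
So ∂z/∂E = −n_x/n_z = 0.60633 and ∂z/∂N = −n_y/n_z = 0.16474.
Gradient magnitude |∇z| = √(a² + b²) = √(0.36763 + 0.02714) = 0.62831.
True dip = arctan(0.62831) = 32.1°, dipping toward WSW (azimuth ≈ 255°).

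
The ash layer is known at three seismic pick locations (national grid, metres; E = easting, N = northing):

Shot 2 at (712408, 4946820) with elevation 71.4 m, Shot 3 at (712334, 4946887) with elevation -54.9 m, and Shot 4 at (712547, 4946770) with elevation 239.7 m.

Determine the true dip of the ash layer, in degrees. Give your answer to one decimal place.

51.7°

Let the plane be z = a·E + b·N + c.
Shot 3−Shot 2: −74a + 67b = −126.3;  Shot 4−Shot 2: 139a − 50b = 168.3.
Solving gives a = 0.88386, b = −0.90887.
Gradient magnitude |∇z| = √(a² + b²) = √(0.78121 + 0.82605) = 1.26778.
True dip = arctan(1.26778) = 51.7°, dipping toward NW (azimuth ≈ 316°).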